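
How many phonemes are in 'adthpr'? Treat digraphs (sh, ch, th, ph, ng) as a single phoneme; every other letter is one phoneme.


Parsing 'adthpr' greedily, digraphs first:
  'a' -> vowel phoneme (phonemes so far: 1)
  'd' -> consonant phoneme (phonemes so far: 2)
  'th' -> digraph (1 consonant phoneme) (phonemes so far: 3)
  'p' -> consonant phoneme (phonemes so far: 4)
  'r' -> consonant phoneme (phonemes so far: 5)
Total phonemes: 5

5


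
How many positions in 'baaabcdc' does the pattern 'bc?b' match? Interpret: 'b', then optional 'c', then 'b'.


Pattern: bc?b means 'b', then optional 'c', then 'b'.
Scanning 'baaabcdc' position-by-position:
  Pos 0: window 'baa' -> no
  Pos 1: window 'aaa' -> no
  Pos 2: window 'aab' -> no
  Pos 3: window 'abc' -> no
  Pos 4: window 'bcd' -> no
  Pos 5: window 'cdc' -> no
  Pos 6: window 'dc' -> no
  Pos 7: window 'c' -> no
Total matches: 0

0


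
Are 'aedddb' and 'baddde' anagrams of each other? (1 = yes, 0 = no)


Sort characters of 'aedddb': 'abddde'
Sort characters of 'baddde': 'abddde'
Sorted forms match -> they ARE anagrams
Result: 1

1


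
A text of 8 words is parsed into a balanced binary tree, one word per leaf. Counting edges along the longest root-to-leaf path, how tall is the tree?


In a balanced binary tree with n leaves the deepest leaf is ceil(log2(n)) edges below the root.
log2(8) = 3.0000
ceil(3.0000) = 3
height (edges) = 3

3


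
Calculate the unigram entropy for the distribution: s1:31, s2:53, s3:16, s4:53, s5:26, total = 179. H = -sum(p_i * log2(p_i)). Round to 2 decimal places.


Computing entropy H = -sum(p_i * log2(p_i)):
  s1: p = 31/179 = 0.1732, -p*log2(p) = 0.4381
  s2: p = 53/179 = 0.2961, -p*log2(p) = 0.5199
  s3: p = 16/179 = 0.0894, -p*log2(p) = 0.3114
  s4: p = 53/179 = 0.2961, -p*log2(p) = 0.5199
  s5: p = 26/179 = 0.1453, -p*log2(p) = 0.4043
H = sum of terms = 2.1936
Rounded to 2 decimals: 2.19

2.19


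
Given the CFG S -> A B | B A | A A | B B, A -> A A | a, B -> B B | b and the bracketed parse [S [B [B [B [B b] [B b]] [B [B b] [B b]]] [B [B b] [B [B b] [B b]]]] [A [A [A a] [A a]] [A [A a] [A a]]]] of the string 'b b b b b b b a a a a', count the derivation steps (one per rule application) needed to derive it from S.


Every bracketed nonterminal node [X ...] in the tree is produced by exactly one rule application.
Reading the tree off as a leftmost derivation:
  Step 1: S  =>  B A   (applied S -> B A)
  Step 2: B A  =>  B B A   (applied B -> B B)
  Step 3: B B A  =>  B B B A   (applied B -> B B)
  Step 4: B B B A  =>  B B B B A   (applied B -> B B)
  Step 5: B B B B A  =>  b B B B A   (applied B -> b)
  Step 6: b B B B A  =>  b b B B A   (applied B -> b)
  Step 7: b b B B A  =>  b b B B B A   (applied B -> B B)
  Step 8: b b B B B A  =>  b b b B B A   (applied B -> b)
  Step 9: b b b B B A  =>  b b b b B A   (applied B -> b)
  Step 10: b b b b B A  =>  b b b b B B A   (applied B -> B B)
  Step 11: b b b b B B A  =>  b b b b b B A   (applied B -> b)
  Step 12: b b b b b B A  =>  b b b b b B B A   (applied B -> B B)
  Step 13: b b b b b B B A  =>  b b b b b b B A   (applied B -> b)
  Step 14: b b b b b b B A  =>  b b b b b b b A   (applied B -> b)
  Step 15: b b b b b b b A  =>  b b b b b b b A A   (applied A -> A A)
  Step 16: b b b b b b b A A  =>  b b b b b b b A A A   (applied A -> A A)
  Step 17: b b b b b b b A A A  =>  b b b b b b b a A A   (applied A -> a)
  Step 18: b b b b b b b a A A  =>  b b b b b b b a a A   (applied A -> a)
  Step 19: b b b b b b b a a A  =>  b b b b b b b a a A A   (applied A -> A A)
  Step 20: b b b b b b b a a A A  =>  b b b b b b b a a a A   (applied A -> a)
  Step 21: b b b b b b b a a a A  =>  b b b b b b b a a a a   (applied A -> a)
Final yield: b b b b b b b a a a a
Total rewrite steps: 21

21


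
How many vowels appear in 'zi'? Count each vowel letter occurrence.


Scanning each character of 'zi':
  Position 1: 'z' -> consonant (running count: 0)
  Position 2: 'i' -> vowel (running count: 1)
Total vowels: 1

1


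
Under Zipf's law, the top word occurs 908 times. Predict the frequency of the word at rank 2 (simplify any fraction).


Zipf's law: freq(rank) = f1 / rank
f1 = 908, rank = 2
freq = 908 / 2
= 454

454


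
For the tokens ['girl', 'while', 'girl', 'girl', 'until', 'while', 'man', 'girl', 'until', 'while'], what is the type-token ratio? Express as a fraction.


Tokens: 10
Unique types: ('girl', 'man', 'until', 'while') = 4
TTR = 4/10
Simplify: divide both by 2 -> 2/5
TTR = 2/5

2/5


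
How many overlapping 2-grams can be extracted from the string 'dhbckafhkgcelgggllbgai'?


String 'dhbckafhkgcelgggllbgai' has length L = 22.
Number of overlapping n-grams = L - n + 1
Substituting: 22 - 2 + 1 = 21

21


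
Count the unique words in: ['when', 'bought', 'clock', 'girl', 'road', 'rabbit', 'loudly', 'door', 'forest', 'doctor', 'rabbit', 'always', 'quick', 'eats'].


Listing all tokens and tracking unique types:
  Token 1: 'when' -> NEW (unique so far: 1)
  Token 2: 'bought' -> NEW (unique so far: 2)
  Token 3: 'clock' -> NEW (unique so far: 3)
  Token 4: 'girl' -> NEW (unique so far: 4)
  Token 5: 'road' -> NEW (unique so far: 5)
  Token 6: 'rabbit' -> NEW (unique so far: 6)
  Token 7: 'loudly' -> NEW (unique so far: 7)
  Token 8: 'door' -> NEW (unique so far: 8)
  Token 9: 'forest' -> NEW (unique so far: 9)
  Token 10: 'doctor' -> NEW (unique so far: 10)
  Token 11: 'rabbit' -> duplicate (unique so far: 10)
  Token 12: 'always' -> NEW (unique so far: 11)
  Token 13: 'quick' -> NEW (unique so far: 12)
  Token 14: 'eats' -> NEW (unique so far: 13)
Unique types: ('always', 'bought', 'clock', 'doctor', 'door', 'eats', 'forest', 'girl', 'loudly', 'quick', 'rabbit', 'road', 'when')
Vocabulary size: 13

13


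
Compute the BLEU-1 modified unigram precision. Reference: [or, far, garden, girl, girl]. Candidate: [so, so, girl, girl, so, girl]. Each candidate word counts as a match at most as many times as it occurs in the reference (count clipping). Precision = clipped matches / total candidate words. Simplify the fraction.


Reference word counts: {'far': 1, 'garden': 1, 'girl': 2, 'or': 1}
Checking each candidate word (with clipping):
  'so' -> not in reference -> no match (matches: 0)
  'so' -> not in reference -> no match (matches: 0)
  'girl' -> in reference (ref count 2, used 1/2) -> match (matches: 1)
  'girl' -> in reference (ref count 2, used 2/2) -> match (matches: 2)
  'so' -> not in reference -> no match (matches: 2)
  'girl' -> ref count 2 already used up (2/2) -> clipped, no match (matches: 2)
Clipped matches: 2, Candidate length: 6
Precision = 2/6 = 1/3

1/3


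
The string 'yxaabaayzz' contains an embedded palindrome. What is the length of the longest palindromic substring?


Scanning 'yxaabaayzz' for palindromic substrings.
Substring at positions 2-6: 'aabaa'.
Check: reverse('aabaa') = 'aabaa' -> palindrome confirmed.
Neighbouring characters ('x' / 'y') break symmetry, so it cannot extend further.
No longer palindromic substring exists; longest length = 5

5


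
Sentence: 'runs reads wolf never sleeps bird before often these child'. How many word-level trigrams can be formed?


Word trigrams from [10] words:
  Trigram 1: (runs reads wolf)
  Trigram 2: (reads wolf never)
  Trigram 3: (wolf never sleeps)
  Trigram 4: (never sleeps bird)
  Trigram 5: (sleeps bird before)
  Trigram 6: (bird before often)
  Trigram 7: (before often these)
  Trigram 8: (often these child)
Total word trigrams: 10 - 2 = 8

8


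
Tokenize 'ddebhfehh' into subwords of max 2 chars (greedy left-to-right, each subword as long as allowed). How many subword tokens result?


'ddebhfehh' has 9 characters.
Chunking with max size 2:
  Chunk 1: 'dd' (positions 0-1)
  Chunk 2: 'eb' (positions 2-3)
  Chunk 3: 'hf' (positions 4-5)
  Chunk 4: 'eh' (positions 6-7)
  Chunk 5: 'h' (positions 8-8)
Total chunks: ceil(9 / 2) = 5

5


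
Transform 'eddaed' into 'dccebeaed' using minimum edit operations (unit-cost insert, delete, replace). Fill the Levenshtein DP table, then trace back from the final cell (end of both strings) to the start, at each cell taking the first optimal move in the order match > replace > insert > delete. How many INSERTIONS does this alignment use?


Edit distance = 5. Backtracking from cell (6, 9) with preference match > replace > insert > delete,
then listing the resulting alignment 'eddaed' -> 'dccebeaed' left to right:
  Step 1: insert 'd' [insertion #1]
  Step 2: insert 'c' [insertion #2]
  Step 3: insert 'c' [insertion #3]
  Step 4: keep 'e'
  Step 5: replace d->b
  Step 6: replace d->e
  Step 7: keep 'a'
  Step 8: keep 'e'
  Step 9: keep 'd'
Total insertions: 3

3


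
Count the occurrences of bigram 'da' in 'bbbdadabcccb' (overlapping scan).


Scanning 'bbbdadabcccb' for bigram 'da':
  Position 0: 'bb' -> no
  Position 1: 'bb' -> no
  Position 2: 'bd' -> no
  Position 3: 'da' -> MATCH
  Position 4: 'ad' -> no
  Position 5: 'da' -> MATCH
  Position 6: 'ab' -> no
  Position 7: 'bc' -> no
  Position 8: 'cc' -> no
  Position 9: 'cc' -> no
  Position 10: 'cb' -> no
Total matches: 2

2


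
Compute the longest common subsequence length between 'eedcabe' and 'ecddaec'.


DP table for LCS of 'eedcabe' and 'ecddaec':
       e  c  d  d  a  e  c
    0  0  0  0  0  0  0  0
  e 0  1  1  1  1  1  1  1
  e 0  1  1  1  1  1  2  2
  d 0  1  1  2  2  2  2  2
  c 0  1  2  2  2  2  2  3
  a 0  1  2  2  2  3  3  3
  b 0  1  2  2  2  3  3  3
  e 0  1  2  2  2  3  4  4
LCS: 'edae'
LCS length = 4

4


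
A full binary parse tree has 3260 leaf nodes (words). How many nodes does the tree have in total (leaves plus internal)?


Leaf nodes (terminals): 3260
Internal nodes = n - 1 = 3260 - 1 = 3259
Total = leaves + internal = 3260 + 3259 = 6519

6519


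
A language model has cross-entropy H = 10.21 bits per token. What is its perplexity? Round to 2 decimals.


Perplexity formula: PP = 2^H
H = 10.21
PP = 2^10.21
Decompose: 2^10.21 = 2^10 * 2^0.21
2^10 = 1024, 2^0.21 ~ 1.1566882
PP ~ 1024 * 1.1566882 = 1184.4487168
Rounded to 2 decimals: 1184.45

1184.45


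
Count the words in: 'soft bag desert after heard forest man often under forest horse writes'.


Counting words by splitting on spaces:
  Word 1: 'soft'
  Word 2: 'bag'
  Word 3: 'desert'
  Word 4: 'after'
  Word 5: 'heard'
  Word 6: 'forest'
  Word 7: 'man'
  Word 8: 'often'
  Word 9: 'under'
  Word 10: 'forest'
  Word 11: 'horse'
  Word 12: 'writes'
Total words: 12

12


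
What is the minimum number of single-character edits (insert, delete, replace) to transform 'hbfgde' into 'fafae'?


Building DP table for s1='hbfgde' (len 6) and s2='fafae' (len 5):
       f  a  f  a  e
    0  1  2  3  4  5
  h 1  1  2  3  4  5
  b 2  2  2  3  4  5
  f 3  2  3  2  3  4
  g 4  3  3  3  3  4
  d 5  4  4  4  4  4
  e 6  5  5  5  5  4
Edit distance = dp[6][5] = 4

4


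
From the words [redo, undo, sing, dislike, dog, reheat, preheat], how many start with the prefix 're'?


Checking each word for prefix 're':
  'redo' -> YES, starts with 're' (count: 1)
  'undo' -> no (count: 1)
  'sing' -> no (count: 1)
  'dislike' -> no (count: 1)
  'dog' -> no (count: 1)
  'reheat' -> YES, starts with 're' (count: 2)
  'preheat' -> no (count: 2)
Total with prefix 're': 2

2


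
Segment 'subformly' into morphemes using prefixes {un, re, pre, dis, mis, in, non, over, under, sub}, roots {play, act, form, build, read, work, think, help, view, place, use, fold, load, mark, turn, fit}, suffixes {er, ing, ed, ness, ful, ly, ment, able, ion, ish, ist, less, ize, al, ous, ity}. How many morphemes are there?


Segmenting 'subformly' against the inventory:
  'sub' -> prefix (morpheme 1)
  'form' -> root (morpheme 2)
  'ly' -> suffix (morpheme 3)
Total morphemes: 3

3


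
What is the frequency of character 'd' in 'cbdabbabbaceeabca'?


Scanning 'cbdabbabbaceeabca' for 'd':
  Position 2: 'd' -> MATCH (count: 1)
Total occurrences of 'd': 1

1


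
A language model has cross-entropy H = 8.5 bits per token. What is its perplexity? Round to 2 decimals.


Perplexity formula: PP = 2^H
H = 8.5
PP = 2^8.5
Decompose: 2^8.5 = 2^8 * 2^0.5 = 2^8 * sqrt(2)
2^8 = 256, sqrt(2) ~ 1.4142136
PP ~ 256 * 1.4142136 = 362.0386816
Rounded to 2 decimals: 362.04

362.04


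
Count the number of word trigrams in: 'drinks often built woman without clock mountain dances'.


Word trigrams from [8] words:
  Trigram 1: (drinks often built)
  Trigram 2: (often built woman)
  Trigram 3: (built woman without)
  Trigram 4: (woman without clock)
  Trigram 5: (without clock mountain)
  Trigram 6: (clock mountain dances)
Total word trigrams: 8 - 2 = 6

6


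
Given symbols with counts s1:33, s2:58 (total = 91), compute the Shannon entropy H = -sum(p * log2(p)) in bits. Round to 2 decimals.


Computing entropy H = -sum(p_i * log2(p_i)):
  s1: p = 33/91 = 0.3626, -p*log2(p) = 0.5307
  s2: p = 58/91 = 0.6374, -p*log2(p) = 0.4142
H = sum of terms = 0.9449
Rounded to 2 decimals: 0.94

0.94


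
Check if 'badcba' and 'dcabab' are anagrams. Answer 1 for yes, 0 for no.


Sort characters of 'badcba': 'aabbcd'
Sort characters of 'dcabab': 'aabbcd'
Sorted forms match -> they ARE anagrams
Result: 1

1


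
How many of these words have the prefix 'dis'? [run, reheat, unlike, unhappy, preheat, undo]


Checking each word for prefix 'dis':
  'run' -> no (count: 0)
  'reheat' -> no (count: 0)
  'unlike' -> no (count: 0)
  'unhappy' -> no (count: 0)
  'preheat' -> no (count: 0)
  'undo' -> no (count: 0)
Total with prefix 'dis': 0

0


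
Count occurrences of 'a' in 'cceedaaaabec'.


Scanning 'cceedaaaabec' for 'a':
  Position 5: 'a' -> MATCH (count: 1)
  Position 6: 'a' -> MATCH (count: 2)
  Position 7: 'a' -> MATCH (count: 3)
  Position 8: 'a' -> MATCH (count: 4)
Total occurrences of 'a': 4

4


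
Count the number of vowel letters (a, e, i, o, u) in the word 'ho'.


Scanning each character of 'ho':
  Position 1: 'h' -> consonant (running count: 0)
  Position 2: 'o' -> vowel (running count: 1)
Total vowels: 1

1


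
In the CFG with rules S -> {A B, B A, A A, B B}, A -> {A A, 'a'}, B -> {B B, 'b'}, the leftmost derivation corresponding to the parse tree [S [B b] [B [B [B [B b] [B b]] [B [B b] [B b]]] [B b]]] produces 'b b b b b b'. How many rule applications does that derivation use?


Every bracketed nonterminal node [X ...] in the tree is produced by exactly one rule application.
Reading the tree off as a leftmost derivation:
  Step 1: S  =>  B B   (applied S -> B B)
  Step 2: B B  =>  b B   (applied B -> b)
  Step 3: b B  =>  b B B   (applied B -> B B)
  Step 4: b B B  =>  b B B B   (applied B -> B B)
  Step 5: b B B B  =>  b B B B B   (applied B -> B B)
  Step 6: b B B B B  =>  b b B B B   (applied B -> b)
  Step 7: b b B B B  =>  b b b B B   (applied B -> b)
  Step 8: b b b B B  =>  b b b B B B   (applied B -> B B)
  Step 9: b b b B B B  =>  b b b b B B   (applied B -> b)
  Step 10: b b b b B B  =>  b b b b b B   (applied B -> b)
  Step 11: b b b b b B  =>  b b b b b b   (applied B -> b)
Final yield: b b b b b b
Total rewrite steps: 11

11


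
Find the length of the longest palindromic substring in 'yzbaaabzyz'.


Scanning 'yzbaaabzyz' for palindromic substrings.
Substring at positions 0-8: 'yzbaaabzy'.
Check: reverse('yzbaaabzy') = 'yzbaaabzy' -> palindrome confirmed.
Neighbouring characters ('-' / 'z') break symmetry, so it cannot extend further.
No longer palindromic substring exists; longest length = 9

9


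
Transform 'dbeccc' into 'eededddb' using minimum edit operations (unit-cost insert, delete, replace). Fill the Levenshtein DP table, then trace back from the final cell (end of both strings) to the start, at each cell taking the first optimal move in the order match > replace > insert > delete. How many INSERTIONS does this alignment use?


Edit distance = 7. Backtracking from cell (6, 8) with preference match > replace > insert > delete,
then listing the resulting alignment 'dbeccc' -> 'eededddb' left to right:
  Step 1: insert 'e' [insertion #1]
  Step 2: insert 'e' [insertion #2]
  Step 3: keep 'd'
  Step 4: replace b->e
  Step 5: replace e->d
  Step 6: replace c->d
  Step 7: replace c->d
  Step 8: replace c->b
Total insertions: 2

2


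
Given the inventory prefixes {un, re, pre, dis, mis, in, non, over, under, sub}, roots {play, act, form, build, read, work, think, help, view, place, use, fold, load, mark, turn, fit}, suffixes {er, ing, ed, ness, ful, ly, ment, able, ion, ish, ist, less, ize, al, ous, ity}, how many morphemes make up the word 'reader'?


Segmenting 'reader' against the inventory:
  'read' -> root (morpheme 1)
  'er' -> suffix (morpheme 2)
Total morphemes: 2

2


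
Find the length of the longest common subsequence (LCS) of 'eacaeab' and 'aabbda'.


DP table for LCS of 'eacaeab' and 'aabbda':
       a  a  b  b  d  a
    0  0  0  0  0  0  0
  e 0  0  0  0  0  0  0
  a 0  1  1  1  1  1  1
  c 0  1  1  1  1  1  1
  a 0  1  2  2  2  2  2
  e 0  1  2  2  2  2  2
  a 0  1  2  2  2  2  3
  b 0  1  2  3  3  3  3
LCS: 'aaa'
LCS length = 3

3


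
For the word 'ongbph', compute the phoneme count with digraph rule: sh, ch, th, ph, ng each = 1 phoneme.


Parsing 'ongbph' greedily, digraphs first:
  'o' -> vowel phoneme (phonemes so far: 1)
  'ng' -> digraph (1 consonant phoneme) (phonemes so far: 2)
  'b' -> consonant phoneme (phonemes so far: 3)
  'ph' -> digraph (1 consonant phoneme) (phonemes so far: 4)
Total phonemes: 4

4


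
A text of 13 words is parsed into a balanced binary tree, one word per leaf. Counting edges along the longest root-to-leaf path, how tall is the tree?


In a balanced binary tree with n leaves the deepest leaf is ceil(log2(n)) edges below the root.
log2(13) = 3.7004
ceil(3.7004) = 4
height (edges) = 4

4


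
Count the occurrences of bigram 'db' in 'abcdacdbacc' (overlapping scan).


Scanning 'abcdacdbacc' for bigram 'db':
  Position 0: 'ab' -> no
  Position 1: 'bc' -> no
  Position 2: 'cd' -> no
  Position 3: 'da' -> no
  Position 4: 'ac' -> no
  Position 5: 'cd' -> no
  Position 6: 'db' -> MATCH
  Position 7: 'ba' -> no
  Position 8: 'ac' -> no
  Position 9: 'cc' -> no
Total matches: 1

1


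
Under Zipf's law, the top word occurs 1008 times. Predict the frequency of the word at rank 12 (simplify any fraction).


Zipf's law: freq(rank) = f1 / rank
f1 = 1008, rank = 12
freq = 1008 / 12
= 84

84


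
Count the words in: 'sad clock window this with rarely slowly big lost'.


Counting words by splitting on spaces:
  Word 1: 'sad'
  Word 2: 'clock'
  Word 3: 'window'
  Word 4: 'this'
  Word 5: 'with'
  Word 6: 'rarely'
  Word 7: 'slowly'
  Word 8: 'big'
  Word 9: 'lost'
Total words: 9

9


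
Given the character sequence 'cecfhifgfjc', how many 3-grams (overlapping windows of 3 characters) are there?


String 'cecfhifgfjc' has length L = 11.
Number of overlapping n-grams = L - n + 1
Substituting: 11 - 3 + 1 = 9

9


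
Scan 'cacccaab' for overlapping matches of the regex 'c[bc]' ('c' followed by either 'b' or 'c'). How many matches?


Pattern: c[bc] means 'c' followed by either 'b' or 'c'.
Scanning 'cacccaab' position-by-position:
  Pos 0: window 'ca' -> no
  Pos 1: window 'ac' -> no
  Pos 2: window 'cc' -> MATCH
  Pos 3: window 'cc' -> MATCH
  Pos 4: window 'ca' -> no
  Pos 5: window 'aa' -> no
  Pos 6: window 'ab' -> no
  Pos 7: window 'b' -> no
Total matches: 2

2


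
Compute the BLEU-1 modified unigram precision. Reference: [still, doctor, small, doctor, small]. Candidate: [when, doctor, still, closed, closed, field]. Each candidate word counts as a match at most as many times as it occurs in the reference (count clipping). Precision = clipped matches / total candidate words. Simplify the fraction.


Reference word counts: {'doctor': 2, 'small': 2, 'still': 1}
Checking each candidate word (with clipping):
  'when' -> not in reference -> no match (matches: 0)
  'doctor' -> in reference (ref count 2, used 1/2) -> match (matches: 1)
  'still' -> in reference (ref count 1, used 1/1) -> match (matches: 2)
  'closed' -> not in reference -> no match (matches: 2)
  'closed' -> not in reference -> no match (matches: 2)
  'field' -> not in reference -> no match (matches: 2)
Clipped matches: 2, Candidate length: 6
Precision = 2/6 = 1/3

1/3


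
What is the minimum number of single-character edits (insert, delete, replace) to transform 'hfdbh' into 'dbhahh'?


Building DP table for s1='hfdbh' (len 5) and s2='dbhahh' (len 6):
       d  b  h  a  h  h
    0  1  2  3  4  5  6
  h 1  1  2  2  3  4  5
  f 2  2  2  3  3  4  5
  d 3  2  3  3  4  4  5
  b 4  3  2  3  4  5  5
  h 5  4  3  2  3  4  5
Edit distance = dp[5][6] = 5

5


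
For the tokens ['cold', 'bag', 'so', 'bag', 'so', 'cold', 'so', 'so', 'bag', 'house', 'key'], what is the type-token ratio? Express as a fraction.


Tokens: 11
Unique types: ('bag', 'cold', 'house', 'key', 'so') = 5
TTR = 5/11
Already in lowest terms.

5/11


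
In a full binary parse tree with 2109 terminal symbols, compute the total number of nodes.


Leaf nodes (terminals): 2109
Internal nodes = n - 1 = 2109 - 1 = 2108
Total = leaves + internal = 2109 + 2108 = 4217

4217


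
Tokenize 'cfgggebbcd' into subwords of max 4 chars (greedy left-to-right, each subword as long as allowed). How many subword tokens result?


'cfgggebbcd' has 10 characters.
Chunking with max size 4:
  Chunk 1: 'cfgg' (positions 0-3)
  Chunk 2: 'gebb' (positions 4-7)
  Chunk 3: 'cd' (positions 8-9)
Total chunks: ceil(10 / 4) = 3

3


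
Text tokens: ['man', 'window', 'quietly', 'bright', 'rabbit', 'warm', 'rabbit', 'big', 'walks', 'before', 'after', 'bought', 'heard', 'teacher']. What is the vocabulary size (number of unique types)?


Listing all tokens and tracking unique types:
  Token 1: 'man' -> NEW (unique so far: 1)
  Token 2: 'window' -> NEW (unique so far: 2)
  Token 3: 'quietly' -> NEW (unique so far: 3)
  Token 4: 'bright' -> NEW (unique so far: 4)
  Token 5: 'rabbit' -> NEW (unique so far: 5)
  Token 6: 'warm' -> NEW (unique so far: 6)
  Token 7: 'rabbit' -> duplicate (unique so far: 6)
  Token 8: 'big' -> NEW (unique so far: 7)
  Token 9: 'walks' -> NEW (unique so far: 8)
  Token 10: 'before' -> NEW (unique so far: 9)
  Token 11: 'after' -> NEW (unique so far: 10)
  Token 12: 'bought' -> NEW (unique so far: 11)
  Token 13: 'heard' -> NEW (unique so far: 12)
  Token 14: 'teacher' -> NEW (unique so far: 13)
Unique types: ('after', 'before', 'big', 'bought', 'bright', 'heard', 'man', 'quietly', 'rabbit', 'teacher', 'walks', 'warm', 'window')
Vocabulary size: 13

13


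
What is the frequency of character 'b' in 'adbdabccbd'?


Scanning 'adbdabccbd' for 'b':
  Position 2: 'b' -> MATCH (count: 1)
  Position 5: 'b' -> MATCH (count: 2)
  Position 8: 'b' -> MATCH (count: 3)
Total occurrences of 'b': 3

3


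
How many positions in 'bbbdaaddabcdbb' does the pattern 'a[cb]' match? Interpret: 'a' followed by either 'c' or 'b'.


Pattern: a[cb] means 'a' followed by either 'c' or 'b'.
Scanning 'bbbdaaddabcdbb' position-by-position:
  Pos 0: window 'bb' -> no
  Pos 1: window 'bb' -> no
  Pos 2: window 'bd' -> no
  Pos 3: window 'da' -> no
  Pos 4: window 'aa' -> no
  Pos 5: window 'ad' -> no
  Pos 6: window 'dd' -> no
  Pos 7: window 'da' -> no
  Pos 8: window 'ab' -> MATCH
  Pos 9: window 'bc' -> no
  Pos 10: window 'cd' -> no
  Pos 11: window 'db' -> no
  Pos 12: window 'bb' -> no
  Pos 13: window 'b' -> no
Total matches: 1

1


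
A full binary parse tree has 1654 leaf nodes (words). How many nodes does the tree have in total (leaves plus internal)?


Leaf nodes (terminals): 1654
Internal nodes = n - 1 = 1654 - 1 = 1653
Total = leaves + internal = 1654 + 1653 = 3307

3307


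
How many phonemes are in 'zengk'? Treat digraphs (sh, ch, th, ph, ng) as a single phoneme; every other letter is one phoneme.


Parsing 'zengk' greedily, digraphs first:
  'z' -> consonant phoneme (phonemes so far: 1)
  'e' -> vowel phoneme (phonemes so far: 2)
  'ng' -> digraph (1 consonant phoneme) (phonemes so far: 3)
  'k' -> consonant phoneme (phonemes so far: 4)
Total phonemes: 4

4


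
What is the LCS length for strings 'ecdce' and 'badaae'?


DP table for LCS of 'ecdce' and 'badaae':
       b  a  d  a  a  e
    0  0  0  0  0  0  0
  e 0  0  0  0  0  0  1
  c 0  0  0  0  0  0  1
  d 0  0  0  1  1  1  1
  c 0  0  0  1  1  1  1
  e 0  0  0  1  1  1  2
LCS: 'de'
LCS length = 2

2


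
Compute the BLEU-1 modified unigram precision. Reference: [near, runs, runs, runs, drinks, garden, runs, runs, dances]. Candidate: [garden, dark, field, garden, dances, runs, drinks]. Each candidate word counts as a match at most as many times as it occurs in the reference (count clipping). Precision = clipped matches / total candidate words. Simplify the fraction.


Reference word counts: {'dances': 1, 'drinks': 1, 'garden': 1, 'near': 1, 'runs': 5}
Checking each candidate word (with clipping):
  'garden' -> in reference (ref count 1, used 1/1) -> match (matches: 1)
  'dark' -> not in reference -> no match (matches: 1)
  'field' -> not in reference -> no match (matches: 1)
  'garden' -> ref count 1 already used up (1/1) -> clipped, no match (matches: 1)
  'dances' -> in reference (ref count 1, used 1/1) -> match (matches: 2)
  'runs' -> in reference (ref count 5, used 1/5) -> match (matches: 3)
  'drinks' -> in reference (ref count 1, used 1/1) -> match (matches: 4)
Clipped matches: 4, Candidate length: 7
Precision = 4/7

4/7


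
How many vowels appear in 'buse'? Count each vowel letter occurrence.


Scanning each character of 'buse':
  Position 1: 'b' -> consonant (running count: 0)
  Position 2: 'u' -> vowel (running count: 1)
  Position 3: 's' -> consonant (running count: 1)
  Position 4: 'e' -> vowel (running count: 2)
Total vowels: 2

2


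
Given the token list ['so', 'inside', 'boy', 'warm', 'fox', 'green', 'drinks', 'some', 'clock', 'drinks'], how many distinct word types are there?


Listing all tokens and tracking unique types:
  Token 1: 'so' -> NEW (unique so far: 1)
  Token 2: 'inside' -> NEW (unique so far: 2)
  Token 3: 'boy' -> NEW (unique so far: 3)
  Token 4: 'warm' -> NEW (unique so far: 4)
  Token 5: 'fox' -> NEW (unique so far: 5)
  Token 6: 'green' -> NEW (unique so far: 6)
  Token 7: 'drinks' -> NEW (unique so far: 7)
  Token 8: 'some' -> NEW (unique so far: 8)
  Token 9: 'clock' -> NEW (unique so far: 9)
  Token 10: 'drinks' -> duplicate (unique so far: 9)
Unique types: ('boy', 'clock', 'drinks', 'fox', 'green', 'inside', 'so', 'some', 'warm')
Vocabulary size: 9

9


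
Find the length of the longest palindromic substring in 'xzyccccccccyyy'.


Scanning 'xzyccccccccyyy' for palindromic substrings.
Substring at positions 2-11: 'yccccccccy'.
Check: reverse('yccccccccy') = 'yccccccccy' -> palindrome confirmed.
Neighbouring characters ('z' / 'y') break symmetry, so it cannot extend further.
No longer palindromic substring exists; longest length = 10

10


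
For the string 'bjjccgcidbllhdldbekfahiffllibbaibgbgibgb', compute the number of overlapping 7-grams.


String 'bjjccgcidbllhdldbekfahiffllibbaibgbgibgb' has length L = 40.
Number of overlapping n-grams = L - n + 1
Substituting: 40 - 7 + 1 = 34

34


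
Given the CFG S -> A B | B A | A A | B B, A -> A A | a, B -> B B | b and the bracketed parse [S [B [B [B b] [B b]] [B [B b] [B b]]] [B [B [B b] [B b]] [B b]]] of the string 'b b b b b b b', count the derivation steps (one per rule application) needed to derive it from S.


Every bracketed nonterminal node [X ...] in the tree is produced by exactly one rule application.
Reading the tree off as a leftmost derivation:
  Step 1: S  =>  B B   (applied S -> B B)
  Step 2: B B  =>  B B B   (applied B -> B B)
  Step 3: B B B  =>  B B B B   (applied B -> B B)
  Step 4: B B B B  =>  b B B B   (applied B -> b)
  Step 5: b B B B  =>  b b B B   (applied B -> b)
  Step 6: b b B B  =>  b b B B B   (applied B -> B B)
  Step 7: b b B B B  =>  b b b B B   (applied B -> b)
  Step 8: b b b B B  =>  b b b b B   (applied B -> b)
  Step 9: b b b b B  =>  b b b b B B   (applied B -> B B)
  Step 10: b b b b B B  =>  b b b b B B B   (applied B -> B B)
  Step 11: b b b b B B B  =>  b b b b b B B   (applied B -> b)
  Step 12: b b b b b B B  =>  b b b b b b B   (applied B -> b)
  Step 13: b b b b b b B  =>  b b b b b b b   (applied B -> b)
Final yield: b b b b b b b
Total rewrite steps: 13

13


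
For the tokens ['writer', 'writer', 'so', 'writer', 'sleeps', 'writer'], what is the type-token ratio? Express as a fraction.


Tokens: 6
Unique types: ('sleeps', 'so', 'writer') = 3
TTR = 3/6
Simplify: divide both by 3 -> 1/2
TTR = 1/2

1/2


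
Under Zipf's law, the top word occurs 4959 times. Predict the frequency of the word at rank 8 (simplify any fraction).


Zipf's law: freq(rank) = f1 / rank
f1 = 4959, rank = 8
freq = 4959 / 8
GCD(4959, 8) = 1
Simplified: 4959/8

4959/8


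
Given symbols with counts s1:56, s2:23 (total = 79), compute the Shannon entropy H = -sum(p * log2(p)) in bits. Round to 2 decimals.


Computing entropy H = -sum(p_i * log2(p_i)):
  s1: p = 56/79 = 0.7089, -p*log2(p) = 0.3519
  s2: p = 23/79 = 0.2911, -p*log2(p) = 0.5183
H = sum of terms = 0.8702
Rounded to 2 decimals: 0.87

0.87


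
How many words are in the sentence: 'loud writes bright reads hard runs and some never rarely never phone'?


Counting words by splitting on spaces:
  Word 1: 'loud'
  Word 2: 'writes'
  Word 3: 'bright'
  Word 4: 'reads'
  Word 5: 'hard'
  Word 6: 'runs'
  Word 7: 'and'
  Word 8: 'some'
  Word 9: 'never'
  Word 10: 'rarely'
  Word 11: 'never'
  Word 12: 'phone'
Total words: 12

12


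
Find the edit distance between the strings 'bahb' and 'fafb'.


Building DP table for s1='bahb' (len 4) and s2='fafb' (len 4):
       f  a  f  b
    0  1  2  3  4
  b 1  1  2  3  3
  a 2  2  1  2  3
  h 3  3  2  2  3
  b 4  4  3  3  2
Edit distance = dp[4][4] = 2

2


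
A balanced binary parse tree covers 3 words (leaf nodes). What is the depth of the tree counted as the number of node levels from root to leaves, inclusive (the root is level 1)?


In a balanced binary tree with n leaves the deepest leaf is ceil(log2(n)) edges below the root,
so counting node levels inclusive of root and leaves gives ceil(log2(n)) + 1 levels.
log2(3) = 1.5850
ceil(1.5850) = 2
levels = 2 + 1 = 3

3


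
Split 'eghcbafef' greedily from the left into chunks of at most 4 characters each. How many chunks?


'eghcbafef' has 9 characters.
Chunking with max size 4:
  Chunk 1: 'eghc' (positions 0-3)
  Chunk 2: 'bafe' (positions 4-7)
  Chunk 3: 'f' (positions 8-8)
Total chunks: ceil(9 / 4) = 3

3


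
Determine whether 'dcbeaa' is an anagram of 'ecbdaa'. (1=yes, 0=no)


Sort characters of 'dcbeaa': 'aabcde'
Sort characters of 'ecbdaa': 'aabcde'
Sorted forms match -> they ARE anagrams
Result: 1

1


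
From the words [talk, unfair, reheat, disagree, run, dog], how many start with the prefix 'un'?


Checking each word for prefix 'un':
  'talk' -> no (count: 0)
  'unfair' -> YES, starts with 'un' (count: 1)
  'reheat' -> no (count: 1)
  'disagree' -> no (count: 1)
  'run' -> no (count: 1)
  'dog' -> no (count: 1)
Total with prefix 'un': 1

1


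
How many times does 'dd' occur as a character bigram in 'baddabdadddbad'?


Scanning 'baddabdadddbad' for bigram 'dd':
  Position 0: 'ba' -> no
  Position 1: 'ad' -> no
  Position 2: 'dd' -> MATCH
  Position 3: 'da' -> no
  Position 4: 'ab' -> no
  Position 5: 'bd' -> no
  Position 6: 'da' -> no
  Position 7: 'ad' -> no
  Position 8: 'dd' -> MATCH
  Position 9: 'dd' -> MATCH
  Position 10: 'db' -> no
  Position 11: 'ba' -> no
  Position 12: 'ad' -> no
Total matches: 3

3


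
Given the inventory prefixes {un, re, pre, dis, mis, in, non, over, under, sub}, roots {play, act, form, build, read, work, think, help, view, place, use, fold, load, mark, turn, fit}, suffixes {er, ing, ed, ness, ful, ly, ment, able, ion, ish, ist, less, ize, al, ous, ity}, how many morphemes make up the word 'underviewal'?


Segmenting 'underviewal' against the inventory:
  'under' -> prefix (morpheme 1)
  'view' -> root (morpheme 2)
  'al' -> suffix (morpheme 3)
Total morphemes: 3

3


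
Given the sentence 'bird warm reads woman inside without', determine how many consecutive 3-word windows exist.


Word trigrams from [6] words:
  Trigram 1: (bird warm reads)
  Trigram 2: (warm reads woman)
  Trigram 3: (reads woman inside)
  Trigram 4: (woman inside without)
Total word trigrams: 6 - 2 = 4

4


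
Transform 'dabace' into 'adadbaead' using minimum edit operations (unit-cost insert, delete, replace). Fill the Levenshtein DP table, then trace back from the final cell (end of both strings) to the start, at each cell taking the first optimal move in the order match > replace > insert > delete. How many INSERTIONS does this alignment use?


Edit distance = 5. Backtracking from cell (6, 9) with preference match > replace > insert > delete,
then listing the resulting alignment 'dabace' -> 'adadbaead' left to right:
  Step 1: insert 'a' [insertion #1]
  Step 2: keep 'd'
  Step 3: keep 'a'
  Step 4: insert 'd' [insertion #2]
  Step 5: keep 'b'
  Step 6: keep 'a'
  Step 7: insert 'e' [insertion #3]
  Step 8: replace c->a
  Step 9: replace e->d
Total insertions: 3

3


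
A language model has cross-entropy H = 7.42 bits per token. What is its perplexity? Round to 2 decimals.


Perplexity formula: PP = 2^H
H = 7.42
PP = 2^7.42
Decompose: 2^7.42 = 2^7 * 2^0.42
2^7 = 128, 2^0.42 ~ 1.3379276
PP ~ 128 * 1.3379276 = 171.2547328
Rounded to 2 decimals: 171.25

171.25


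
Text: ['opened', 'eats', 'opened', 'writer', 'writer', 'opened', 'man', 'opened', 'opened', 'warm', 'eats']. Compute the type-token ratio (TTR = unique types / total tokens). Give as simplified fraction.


Tokens: 11
Unique types: ('eats', 'man', 'opened', 'warm', 'writer') = 5
TTR = 5/11
Already in lowest terms.

5/11


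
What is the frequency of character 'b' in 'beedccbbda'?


Scanning 'beedccbbda' for 'b':
  Position 0: 'b' -> MATCH (count: 1)
  Position 6: 'b' -> MATCH (count: 2)
  Position 7: 'b' -> MATCH (count: 3)
Total occurrences of 'b': 3

3


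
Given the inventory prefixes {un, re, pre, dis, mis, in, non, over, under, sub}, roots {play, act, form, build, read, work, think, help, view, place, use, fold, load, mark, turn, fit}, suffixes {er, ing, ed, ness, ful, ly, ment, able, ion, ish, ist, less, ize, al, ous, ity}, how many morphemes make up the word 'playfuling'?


Segmenting 'playfuling' against the inventory:
  'play' -> root (morpheme 1)
  'ful' -> suffix (morpheme 2)
  'ing' -> suffix (morpheme 3)
Total morphemes: 3

3


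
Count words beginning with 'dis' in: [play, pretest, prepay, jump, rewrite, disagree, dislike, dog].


Checking each word for prefix 'dis':
  'play' -> no (count: 0)
  'pretest' -> no (count: 0)
  'prepay' -> no (count: 0)
  'jump' -> no (count: 0)
  'rewrite' -> no (count: 0)
  'disagree' -> YES, starts with 'dis' (count: 1)
  'dislike' -> YES, starts with 'dis' (count: 2)
  'dog' -> no (count: 2)
Total with prefix 'dis': 2

2


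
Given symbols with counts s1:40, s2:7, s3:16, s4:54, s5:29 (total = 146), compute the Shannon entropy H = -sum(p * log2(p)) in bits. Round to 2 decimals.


Computing entropy H = -sum(p_i * log2(p_i)):
  s1: p = 40/146 = 0.2740, -p*log2(p) = 0.5118
  s2: p = 7/146 = 0.0479, -p*log2(p) = 0.2101
  s3: p = 16/146 = 0.1096, -p*log2(p) = 0.3496
  s4: p = 54/146 = 0.3699, -p*log2(p) = 0.5307
  s5: p = 29/146 = 0.1986, -p*log2(p) = 0.4632
H = sum of terms = 2.0654
Rounded to 2 decimals: 2.07

2.07


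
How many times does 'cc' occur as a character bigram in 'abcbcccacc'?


Scanning 'abcbcccacc' for bigram 'cc':
  Position 0: 'ab' -> no
  Position 1: 'bc' -> no
  Position 2: 'cb' -> no
  Position 3: 'bc' -> no
  Position 4: 'cc' -> MATCH
  Position 5: 'cc' -> MATCH
  Position 6: 'ca' -> no
  Position 7: 'ac' -> no
  Position 8: 'cc' -> MATCH
Total matches: 3

3


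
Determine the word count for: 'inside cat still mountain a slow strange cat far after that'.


Counting words by splitting on spaces:
  Word 1: 'inside'
  Word 2: 'cat'
  Word 3: 'still'
  Word 4: 'mountain'
  Word 5: 'a'
  Word 6: 'slow'
  Word 7: 'strange'
  Word 8: 'cat'
  Word 9: 'far'
  Word 10: 'after'
  Word 11: 'that'
Total words: 11

11


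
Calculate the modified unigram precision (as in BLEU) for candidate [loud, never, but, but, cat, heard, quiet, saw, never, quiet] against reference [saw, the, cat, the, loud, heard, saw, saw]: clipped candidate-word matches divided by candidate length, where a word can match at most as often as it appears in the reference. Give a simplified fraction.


Reference word counts: {'cat': 1, 'heard': 1, 'loud': 1, 'saw': 3, 'the': 2}
Checking each candidate word (with clipping):
  'loud' -> in reference (ref count 1, used 1/1) -> match (matches: 1)
  'never' -> not in reference -> no match (matches: 1)
  'but' -> not in reference -> no match (matches: 1)
  'but' -> not in reference -> no match (matches: 1)
  'cat' -> in reference (ref count 1, used 1/1) -> match (matches: 2)
  'heard' -> in reference (ref count 1, used 1/1) -> match (matches: 3)
  'quiet' -> not in reference -> no match (matches: 3)
  'saw' -> in reference (ref count 3, used 1/3) -> match (matches: 4)
  'never' -> not in reference -> no match (matches: 4)
  'quiet' -> not in reference -> no match (matches: 4)
Clipped matches: 4, Candidate length: 10
Precision = 4/10 = 2/5

2/5


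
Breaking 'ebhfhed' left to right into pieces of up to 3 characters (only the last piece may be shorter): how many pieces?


'ebhfhed' has 7 characters.
Chunking with max size 3:
  Chunk 1: 'ebh' (positions 0-2)
  Chunk 2: 'fhe' (positions 3-5)
  Chunk 3: 'd' (positions 6-6)
Total chunks: ceil(7 / 3) = 3

3


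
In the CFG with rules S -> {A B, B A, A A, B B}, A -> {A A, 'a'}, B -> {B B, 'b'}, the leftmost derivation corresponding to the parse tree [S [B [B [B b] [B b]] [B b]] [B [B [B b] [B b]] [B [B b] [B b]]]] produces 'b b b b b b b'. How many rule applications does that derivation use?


Every bracketed nonterminal node [X ...] in the tree is produced by exactly one rule application.
Reading the tree off as a leftmost derivation:
  Step 1: S  =>  B B   (applied S -> B B)
  Step 2: B B  =>  B B B   (applied B -> B B)
  Step 3: B B B  =>  B B B B   (applied B -> B B)
  Step 4: B B B B  =>  b B B B   (applied B -> b)
  Step 5: b B B B  =>  b b B B   (applied B -> b)
  Step 6: b b B B  =>  b b b B   (applied B -> b)
  Step 7: b b b B  =>  b b b B B   (applied B -> B B)
  Step 8: b b b B B  =>  b b b B B B   (applied B -> B B)
  Step 9: b b b B B B  =>  b b b b B B   (applied B -> b)
  Step 10: b b b b B B  =>  b b b b b B   (applied B -> b)
  Step 11: b b b b b B  =>  b b b b b B B   (applied B -> B B)
  Step 12: b b b b b B B  =>  b b b b b b B   (applied B -> b)
  Step 13: b b b b b b B  =>  b b b b b b b   (applied B -> b)
Final yield: b b b b b b b
Total rewrite steps: 13

13


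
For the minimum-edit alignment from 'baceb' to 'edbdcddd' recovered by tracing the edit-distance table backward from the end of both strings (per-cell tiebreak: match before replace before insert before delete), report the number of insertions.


Edit distance = 6. Backtracking from cell (5, 8) with preference match > replace > insert > delete,
then listing the resulting alignment 'baceb' -> 'edbdcddd' left to right:
  Step 1: insert 'e' [insertion #1]
  Step 2: insert 'd' [insertion #2]
  Step 3: keep 'b'
  Step 4: replace a->d
  Step 5: keep 'c'
  Step 6: insert 'd' [insertion #3]
  Step 7: replace e->d
  Step 8: replace b->d
Total insertions: 3

3


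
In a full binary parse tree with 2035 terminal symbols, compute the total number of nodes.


Leaf nodes (terminals): 2035
Internal nodes = n - 1 = 2035 - 1 = 2034
Total = leaves + internal = 2035 + 2034 = 4069

4069


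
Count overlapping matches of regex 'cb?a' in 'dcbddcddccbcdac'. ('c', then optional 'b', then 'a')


Pattern: cb?a means 'c', then optional 'b', then 'a'.
Scanning 'dcbddcddccbcdac' position-by-position:
  Pos 0: window 'dcb' -> no
  Pos 1: window 'cbd' -> no
  Pos 2: window 'bdd' -> no
  Pos 3: window 'ddc' -> no
  Pos 4: window 'dcd' -> no
  Pos 5: window 'cdd' -> no
  Pos 6: window 'ddc' -> no
  Pos 7: window 'dcc' -> no
  Pos 8: window 'ccb' -> no
  Pos 9: window 'cbc' -> no
  Pos 10: window 'bcd' -> no
  Pos 11: window 'cda' -> no
  Pos 12: window 'dac' -> no
  Pos 13: window 'ac' -> no
  Pos 14: window 'c' -> no
Total matches: 0

0
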